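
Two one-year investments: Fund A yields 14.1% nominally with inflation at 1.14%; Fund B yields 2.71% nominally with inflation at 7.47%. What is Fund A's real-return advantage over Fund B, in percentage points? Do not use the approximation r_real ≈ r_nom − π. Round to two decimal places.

17.24

Fund A real return: 1.141/1.0114 − 1 = 12.814%.
Fund B real return: 1.0271/1.0747 − 1 = -4.429%.
Difference: 12.814 − (-4.429) = 17.243 pp.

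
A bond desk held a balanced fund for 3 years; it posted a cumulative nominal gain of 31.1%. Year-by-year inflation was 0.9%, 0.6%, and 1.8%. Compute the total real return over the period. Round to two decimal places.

Cumulative inflation factor: 1.009 × 1.006 × 1.018 ≈ 1.03332.
Nominal growth factor: 1.31100. Real growth factor = 1.31100 / 1.03332 ≈ 1.26872.
Total real return ≈ 26.8720%.

26.87%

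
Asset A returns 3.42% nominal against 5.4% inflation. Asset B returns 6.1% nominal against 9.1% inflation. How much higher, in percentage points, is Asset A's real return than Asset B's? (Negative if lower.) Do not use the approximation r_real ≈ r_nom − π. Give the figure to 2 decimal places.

0.87

Asset A real return: 1.0342/1.054 − 1 = -1.879%.
Asset B real return: 1.061/1.091 − 1 = -2.750%.
Difference: -1.879 − (-2.750) = 0.871 pp.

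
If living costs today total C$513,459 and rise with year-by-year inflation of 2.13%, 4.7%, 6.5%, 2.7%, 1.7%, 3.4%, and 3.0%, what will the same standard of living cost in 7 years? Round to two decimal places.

Cumulative price-level factor: 1.0213 × 1.047 × 1.065 × 1.027 × 1.017 × 1.034 × 1.030 ≈ 1.2667729507.
Multiplying C$513,459 by the price-level factor gives the future nominal sum.

C$650,435.97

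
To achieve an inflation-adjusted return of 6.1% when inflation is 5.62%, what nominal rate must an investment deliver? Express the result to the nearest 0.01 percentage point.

By the Fisher equation, 1 + r_nom = (1 + 6.1%)(1 + 5.62%) = 1.061 × 1.0562 = 1.1206282.
So r_nom = 12.06282%.

12.06%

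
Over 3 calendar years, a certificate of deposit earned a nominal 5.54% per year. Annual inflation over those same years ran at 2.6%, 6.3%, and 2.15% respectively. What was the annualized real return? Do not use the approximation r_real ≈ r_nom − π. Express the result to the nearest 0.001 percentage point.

Cumulative inflation factor: 1.026 × 1.063 × 1.0215 ≈ 1.11409.
Nominal growth factor: 1.17558. Real growth factor = 1.17558 / 1.11409 ≈ 1.05519.
Annualized: 1.05519^(1/3) − 1 ≈ 0.01807.

1.807%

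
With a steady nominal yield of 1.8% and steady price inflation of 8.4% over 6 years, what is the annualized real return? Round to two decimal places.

With constant rates the annual real return is the same each year: (1+1.8%)/(1+8.4%) − 1 = -0.06089.

-6.09%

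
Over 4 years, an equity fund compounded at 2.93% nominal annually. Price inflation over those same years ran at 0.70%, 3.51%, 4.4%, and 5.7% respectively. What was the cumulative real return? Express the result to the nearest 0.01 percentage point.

Cumulative inflation factor: 1.0070 × 1.0351 × 1.044 × 1.057 ≈ 1.15024.
Nominal growth factor: 1.12245. Real growth factor = 1.12245 / 1.15024 ≈ 0.97584.
Total real return ≈ -2.4155%.

-2.42%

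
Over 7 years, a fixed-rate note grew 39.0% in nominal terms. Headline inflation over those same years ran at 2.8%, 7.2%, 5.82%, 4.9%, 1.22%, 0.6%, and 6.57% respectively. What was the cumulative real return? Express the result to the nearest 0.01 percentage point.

4.71%

Cumulative inflation factor: 1.028 × 1.072 × 1.0582 × 1.049 × 1.0122 × 1.006 × 1.0657 ≈ 1.32749.
Nominal growth factor: 1.39000. Real growth factor = 1.39000 / 1.32749 ≈ 1.04709.
Total real return ≈ 4.7091%.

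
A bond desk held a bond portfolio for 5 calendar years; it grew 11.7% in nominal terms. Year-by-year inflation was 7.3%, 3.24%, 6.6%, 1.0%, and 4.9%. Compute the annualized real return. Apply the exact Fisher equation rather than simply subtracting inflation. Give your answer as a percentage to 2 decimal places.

Cumulative inflation factor: 1.073 × 1.0324 × 1.066 × 1.010 × 1.049 ≈ 1.25113.
Nominal growth factor: 1.11700. Real growth factor = 1.11700 / 1.25113 ≈ 0.89279.
Annualized: 0.89279^(1/5) − 1 ≈ -0.02242.

-2.24%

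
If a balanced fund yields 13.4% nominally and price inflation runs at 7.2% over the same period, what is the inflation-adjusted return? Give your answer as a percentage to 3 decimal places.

5.784%

Real return via the Fisher equation: (1 + 13.4%)/(1 + 7.2%) − 1 = 1.134/1.072 − 1 ≈ 0.05784.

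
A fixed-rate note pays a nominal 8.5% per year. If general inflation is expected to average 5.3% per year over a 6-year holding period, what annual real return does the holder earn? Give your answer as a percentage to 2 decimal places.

With constant rates the annual real return is the same each year: (1+8.5%)/(1+5.3%) − 1 = 0.03039.

3.04%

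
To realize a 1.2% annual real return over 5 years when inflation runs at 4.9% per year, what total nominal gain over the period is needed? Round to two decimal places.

Required annual nominal rate: (1+1.2%)(1+4.9%) − 1 = 6.1588%.
Cumulative over 5 years: (1 + 0.061588)^5 − 1 ≈ 0.34828.

34.83%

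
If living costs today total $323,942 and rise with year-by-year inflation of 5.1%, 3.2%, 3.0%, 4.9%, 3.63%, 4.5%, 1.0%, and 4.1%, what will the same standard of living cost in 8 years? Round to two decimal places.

Cumulative price-level factor: 1.051 × 1.032 × 1.030 × 1.049 × 1.0363 × 1.045 × 1.010 × 1.041 ≈ 1.3343477207.
The nominal amount required is $323,942 scaled up by that factor.

$432,251.27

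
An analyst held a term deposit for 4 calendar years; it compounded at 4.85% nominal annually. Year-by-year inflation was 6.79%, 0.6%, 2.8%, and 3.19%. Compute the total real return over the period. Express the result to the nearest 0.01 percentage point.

Cumulative inflation factor: 1.0679 × 1.006 × 1.028 × 1.0319 ≈ 1.13962.
Nominal growth factor: 1.20858. Real growth factor = 1.20858 / 1.13962 ≈ 1.06051.
Total real return ≈ 6.0509%.

6.05%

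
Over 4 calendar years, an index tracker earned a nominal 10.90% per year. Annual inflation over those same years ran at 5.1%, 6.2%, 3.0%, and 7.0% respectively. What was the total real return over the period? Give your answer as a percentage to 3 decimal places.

Cumulative inflation factor: 1.051 × 1.062 × 1.030 × 1.070 ≈ 1.23012.
Nominal growth factor: 1.51261. Real growth factor = 1.51261 / 1.23012 ≈ 1.22964.
Total real return ≈ 22.9640%.

22.964%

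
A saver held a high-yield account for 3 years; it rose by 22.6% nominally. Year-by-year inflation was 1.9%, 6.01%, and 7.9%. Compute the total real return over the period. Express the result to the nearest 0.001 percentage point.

Cumulative inflation factor: 1.019 × 1.0601 × 1.079 ≈ 1.16558.
Nominal growth factor: 1.22600. Real growth factor = 1.22600 / 1.16558 ≈ 1.05184.
Total real return ≈ 5.1836%.

5.184%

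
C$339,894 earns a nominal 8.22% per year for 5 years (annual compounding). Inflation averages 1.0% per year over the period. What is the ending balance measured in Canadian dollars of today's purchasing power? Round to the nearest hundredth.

Nominal value at maturity: C$339,894 × (1 + 8.22%)^5 ≈ C$504,523.21.
Price-level factor over 5 years: (1 + 1.0%)^5 = 1.0510100501.
Dividing the nominal maturity value by the price-level factor gives the value in today's money.

C$480,036.52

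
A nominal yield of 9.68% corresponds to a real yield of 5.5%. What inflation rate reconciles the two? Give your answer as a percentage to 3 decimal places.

3.962%

From (1+r_nom) = (1+r_real)(1+π), we get 1+π = (1 + 9.68%)/(1 + 5.5%) = 1.0968/1.055 ≈ 1.03962.
So π ≈ 3.9621%.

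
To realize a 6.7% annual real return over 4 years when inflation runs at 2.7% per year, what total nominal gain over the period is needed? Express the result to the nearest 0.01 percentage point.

Required annual nominal rate: (1+6.7%)(1+2.7%) − 1 = 9.5809%.
Cumulative over 4 years: (1 + 0.095809)^4 − 1 ≈ 0.44191.

44.19%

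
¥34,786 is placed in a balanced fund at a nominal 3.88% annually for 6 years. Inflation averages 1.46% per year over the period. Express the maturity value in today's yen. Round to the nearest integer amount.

Nominal value at maturity: ¥34,786 × (1 + 3.88%)^6 ≈ ¥43,712.
Price-level factor over 6 years: (1 + 1.46%)^6 ≈ 1.0908603283.
The maturity value deflated by that factor is the answer in today's purchasing power.

¥40,071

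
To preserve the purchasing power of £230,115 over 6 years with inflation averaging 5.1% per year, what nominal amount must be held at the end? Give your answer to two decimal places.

Cumulative price-level factor: (1+5.1%)^6 ≈ 1.3477715858.
Multiplying £230,115 by the price-level factor gives the future nominal sum.

£310,142.46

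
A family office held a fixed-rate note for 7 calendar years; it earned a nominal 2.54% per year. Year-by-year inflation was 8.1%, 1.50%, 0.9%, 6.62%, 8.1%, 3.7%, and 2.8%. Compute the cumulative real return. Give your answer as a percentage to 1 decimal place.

Cumulative inflation factor: 1.081 × 1.0150 × 1.009 × 1.0662 × 1.081 × 1.037 × 1.028 ≈ 1.36025.
Nominal growth factor: 1.19194. Real growth factor = 1.19194 / 1.36025 ≈ 0.87626.
Total real return ≈ -12.3738%.

-12.4%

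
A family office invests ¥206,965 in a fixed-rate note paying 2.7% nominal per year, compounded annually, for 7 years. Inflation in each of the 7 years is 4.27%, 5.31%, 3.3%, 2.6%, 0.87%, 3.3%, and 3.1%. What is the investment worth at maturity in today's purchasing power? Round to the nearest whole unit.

Nominal value at maturity: ¥206,965 × (1 + 2.7%)^7 ≈ ¥249,396.
Price-level factor over 7 years: 1.0427 × 1.0531 × 1.033 × 1.026 × 1.0087 × 1.033 × 1.031 ≈ 1.2502523405.
Dividing the nominal maturity value by the price-level factor gives the value in today's money.

¥199,477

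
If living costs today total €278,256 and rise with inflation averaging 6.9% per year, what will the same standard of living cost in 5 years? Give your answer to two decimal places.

Cumulative price-level factor: (1+6.9%)^5 ≈ 1.3960099896.
The nominal amount required is €278,256 scaled up by that factor.

€388,448.16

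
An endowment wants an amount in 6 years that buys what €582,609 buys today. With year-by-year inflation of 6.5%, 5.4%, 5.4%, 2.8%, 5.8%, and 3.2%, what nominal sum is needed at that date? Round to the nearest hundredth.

€773,689.14

Cumulative price-level factor: 1.065 × 1.054 × 1.054 × 1.028 × 1.058 × 1.032 ≈ 1.3279731958.
The nominal amount required is €582,609 scaled up by that factor.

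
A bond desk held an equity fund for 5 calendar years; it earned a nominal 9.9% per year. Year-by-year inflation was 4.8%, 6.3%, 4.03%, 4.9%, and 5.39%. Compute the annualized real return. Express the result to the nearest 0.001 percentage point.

Cumulative inflation factor: 1.048 × 1.063 × 1.0403 × 1.049 × 1.0539 ≈ 1.28123.
Nominal growth factor: 1.60320. Real growth factor = 1.60320 / 1.28123 ≈ 1.25130.
Annualized: 1.25130^(1/5) − 1 ≈ 0.04586.

4.586%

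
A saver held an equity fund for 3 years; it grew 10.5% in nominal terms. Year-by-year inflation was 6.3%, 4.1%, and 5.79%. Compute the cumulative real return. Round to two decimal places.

-5.61%

Cumulative inflation factor: 1.063 × 1.041 × 1.0579 ≈ 1.17065.
Nominal growth factor: 1.10500. Real growth factor = 1.10500 / 1.17065 ≈ 0.94392.
Total real return ≈ -5.6083%.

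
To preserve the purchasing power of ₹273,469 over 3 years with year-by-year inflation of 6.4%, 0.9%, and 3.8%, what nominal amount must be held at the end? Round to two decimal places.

₹304,746.17

Cumulative price-level factor: 1.064 × 1.009 × 1.038 = 1.114371888.
Multiplying ₹273,469 by the price-level factor gives the future nominal sum.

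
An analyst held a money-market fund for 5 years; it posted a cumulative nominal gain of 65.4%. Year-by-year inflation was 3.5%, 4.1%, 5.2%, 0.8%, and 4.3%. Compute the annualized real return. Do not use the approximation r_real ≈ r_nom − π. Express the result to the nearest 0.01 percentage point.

6.78%

Cumulative inflation factor: 1.035 × 1.041 × 1.052 × 1.008 × 1.043 ≈ 1.19166.
Nominal growth factor: 1.65400. Real growth factor = 1.65400 / 1.19166 ≈ 1.38798.
Annualized: 1.38798^(1/5) − 1 ≈ 0.06777.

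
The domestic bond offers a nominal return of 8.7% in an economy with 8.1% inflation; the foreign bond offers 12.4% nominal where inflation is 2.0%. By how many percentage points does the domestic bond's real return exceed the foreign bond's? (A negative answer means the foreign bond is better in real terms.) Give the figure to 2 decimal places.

The domestic bond real return: 1.087/1.081 − 1 = 0.555%.
The foreign bond real return: 1.124/1.020 − 1 = 10.196%.
Difference: 0.555 − 10.196 = -9.641 pp.

-9.64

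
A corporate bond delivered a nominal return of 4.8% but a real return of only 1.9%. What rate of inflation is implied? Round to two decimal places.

From (1+r_nom) = (1+r_real)(1+π), we get 1+π = (1 + 4.8%)/(1 + 1.9%) = 1.048/1.019 ≈ 1.02846.
So π ≈ 2.8459%.

2.85%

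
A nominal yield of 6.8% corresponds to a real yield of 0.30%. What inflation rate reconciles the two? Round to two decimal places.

From (1+r_nom) = (1+r_real)(1+π), we get 1+π = (1 + 6.8%)/(1 + 0.30%) = 1.068/1.0030 ≈ 1.06481.
So π ≈ 6.4806%.

6.48%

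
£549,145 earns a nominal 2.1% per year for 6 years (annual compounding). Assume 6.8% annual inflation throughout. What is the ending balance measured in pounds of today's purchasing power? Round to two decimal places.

Nominal value at maturity: £549,145 × (1 + 2.1%)^6 ≈ £622,073.19.
Price-level factor over 6 years: (1 + 6.8%)^6 ≈ 1.4839781831.
Dividing the nominal maturity value by the price-level factor gives the value in today's money.

£419,192.95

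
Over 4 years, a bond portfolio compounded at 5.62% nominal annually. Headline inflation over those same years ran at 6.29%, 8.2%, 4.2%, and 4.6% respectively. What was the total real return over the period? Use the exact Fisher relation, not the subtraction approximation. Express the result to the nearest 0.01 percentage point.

Cumulative inflation factor: 1.0629 × 1.082 × 1.042 × 1.046 ≈ 1.25348.
Nominal growth factor: 1.24447. Real growth factor = 1.24447 / 1.25348 ≈ 0.99281.
Total real return ≈ -0.7191%.

-0.72%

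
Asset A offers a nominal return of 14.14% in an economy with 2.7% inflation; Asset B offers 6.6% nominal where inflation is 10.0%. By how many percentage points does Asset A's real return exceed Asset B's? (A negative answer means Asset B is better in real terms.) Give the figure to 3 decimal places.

Asset A real return: 1.1414/1.027 − 1 = 11.1392%.
Asset B real return: 1.066/1.100 − 1 = -3.0909%.
Difference: 11.1392 − (-3.0909) = 14.2301 pp.

14.230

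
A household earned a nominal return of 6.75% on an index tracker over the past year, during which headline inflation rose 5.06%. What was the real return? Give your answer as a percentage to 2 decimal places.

1.61%

Real return via the Fisher equation: (1 + 6.75%)/(1 + 5.06%) − 1 = 1.0675/1.0506 − 1 ≈ 0.01609.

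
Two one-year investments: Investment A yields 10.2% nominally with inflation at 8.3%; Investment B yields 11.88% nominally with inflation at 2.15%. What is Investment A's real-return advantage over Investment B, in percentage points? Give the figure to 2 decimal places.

-7.77

Investment A real return: 1.102/1.083 − 1 = 1.754%.
Investment B real return: 1.1188/1.0215 − 1 = 9.525%.
Difference: 1.754 − 9.525 = -7.771 pp.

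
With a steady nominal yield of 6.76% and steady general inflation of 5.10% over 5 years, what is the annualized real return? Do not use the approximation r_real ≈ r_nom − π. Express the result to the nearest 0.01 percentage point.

With constant rates the annual real return is the same each year: (1+6.76%)/(1+5.10%) − 1 = 0.01579.

1.58%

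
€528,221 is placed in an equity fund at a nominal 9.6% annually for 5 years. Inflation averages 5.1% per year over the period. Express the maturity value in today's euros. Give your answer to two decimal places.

Nominal value at maturity: €528,221 × (1 + 9.6%)^5 ≈ €835,349.92.
Price-level factor over 5 years: (1 + 5.1%)^5 ≈ 1.2823706810.
The maturity value deflated by that factor is the answer in today's purchasing power.

€651,410.65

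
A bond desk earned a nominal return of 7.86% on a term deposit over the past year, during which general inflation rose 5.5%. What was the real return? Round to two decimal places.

2.24%

Real return via the Fisher equation: (1 + 7.86%)/(1 + 5.5%) − 1 = 1.0786/1.055 − 1 ≈ 0.02237.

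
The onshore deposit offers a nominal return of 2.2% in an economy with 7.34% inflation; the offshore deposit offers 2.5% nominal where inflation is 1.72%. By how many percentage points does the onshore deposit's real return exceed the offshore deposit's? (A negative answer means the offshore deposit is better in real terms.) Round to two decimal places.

-5.56

The onshore deposit real return: 1.022/1.0734 − 1 = -4.789%.
The offshore deposit real return: 1.025/1.0172 − 1 = 0.767%.
Difference: -4.789 − 0.767 = -5.556 pp.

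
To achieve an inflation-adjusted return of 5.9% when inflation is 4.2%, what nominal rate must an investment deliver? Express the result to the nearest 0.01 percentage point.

By the Fisher equation, 1 + r_nom = (1 + 5.9%)(1 + 4.2%) = 1.059 × 1.042 = 1.103478.
So r_nom = 10.3478%.

10.35%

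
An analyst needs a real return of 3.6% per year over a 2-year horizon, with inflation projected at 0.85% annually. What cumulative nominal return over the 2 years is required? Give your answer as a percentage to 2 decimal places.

9.16%

Required annual nominal rate: (1+3.6%)(1+0.85%) − 1 = 4.4806%.
Cumulative over 2 years: (1 + 0.044806)^2 − 1 ≈ 0.09162.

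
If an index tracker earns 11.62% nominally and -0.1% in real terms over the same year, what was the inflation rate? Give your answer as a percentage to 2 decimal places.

From (1+r_nom) = (1+r_real)(1+π), we get 1+π = (1 + 11.62%)/(1 − 0.1%) = 1.1162/0.999 ≈ 1.11732.
So π ≈ 11.7317%.

11.73%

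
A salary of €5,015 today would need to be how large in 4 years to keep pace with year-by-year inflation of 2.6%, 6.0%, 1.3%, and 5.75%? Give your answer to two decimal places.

Cumulative price-level factor: 1.026 × 1.060 × 1.013 × 1.0575 = 1.1650459311.
Multiplying €5,015 by the price-level factor gives the future nominal sum.

€5,842.71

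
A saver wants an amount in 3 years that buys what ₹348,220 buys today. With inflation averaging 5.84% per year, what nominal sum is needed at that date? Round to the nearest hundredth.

Cumulative price-level factor: (1+5.84%)^3 ≈ 1.1856308567.
Multiplying ₹348,220 by the price-level factor gives the future nominal sum.

₹412,860.38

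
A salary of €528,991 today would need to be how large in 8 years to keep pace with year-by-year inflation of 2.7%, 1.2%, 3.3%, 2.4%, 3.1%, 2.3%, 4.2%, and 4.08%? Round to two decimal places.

€665,225.39

Cumulative price-level factor: 1.027 × 1.012 × 1.033 × 1.024 × 1.031 × 1.023 × 1.042 × 1.0408 ≈ 1.2575363160.
The nominal amount required is €528,991 scaled up by that factor.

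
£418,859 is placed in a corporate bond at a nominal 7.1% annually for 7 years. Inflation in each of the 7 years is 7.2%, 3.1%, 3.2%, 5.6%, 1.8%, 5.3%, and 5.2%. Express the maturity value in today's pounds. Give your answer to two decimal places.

£498,431.17

Nominal value at maturity: £418,859 × (1 + 7.1%)^7 ≈ £677,008.54.
Price-level factor over 7 years: 1.072 × 1.031 × 1.032 × 1.056 × 1.018 × 1.053 × 1.052 ≈ 1.3582789027.
Dividing the nominal maturity value by the price-level factor gives the value in today's money.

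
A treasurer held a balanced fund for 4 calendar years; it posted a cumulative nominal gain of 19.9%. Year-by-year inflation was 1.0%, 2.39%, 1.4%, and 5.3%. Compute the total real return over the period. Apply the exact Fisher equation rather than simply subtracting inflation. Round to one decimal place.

Cumulative inflation factor: 1.010 × 1.0239 × 1.014 × 1.053 ≈ 1.10419.
Nominal growth factor: 1.19900. Real growth factor = 1.19900 / 1.10419 ≈ 1.08586.
Total real return ≈ 8.5860%.

8.6%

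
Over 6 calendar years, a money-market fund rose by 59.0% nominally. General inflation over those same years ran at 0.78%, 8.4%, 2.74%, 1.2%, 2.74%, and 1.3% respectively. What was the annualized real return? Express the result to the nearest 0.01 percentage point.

5.06%

Cumulative inflation factor: 1.0078 × 1.084 × 1.0274 × 1.012 × 1.0274 × 1.013 ≈ 1.18215.
Nominal growth factor: 1.59000. Real growth factor = 1.59000 / 1.18215 ≈ 1.34501.
Annualized: 1.34501^(1/6) − 1 ≈ 0.05064.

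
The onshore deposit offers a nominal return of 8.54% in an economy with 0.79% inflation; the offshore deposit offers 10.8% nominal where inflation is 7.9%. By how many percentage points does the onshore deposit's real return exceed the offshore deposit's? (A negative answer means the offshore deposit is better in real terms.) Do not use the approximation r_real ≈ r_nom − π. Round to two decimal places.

The onshore deposit real return: 1.0854/1.0079 − 1 = 7.689%.
The offshore deposit real return: 1.108/1.079 − 1 = 2.688%.
Difference: 7.689 − 2.688 = 5.001 pp.

5.00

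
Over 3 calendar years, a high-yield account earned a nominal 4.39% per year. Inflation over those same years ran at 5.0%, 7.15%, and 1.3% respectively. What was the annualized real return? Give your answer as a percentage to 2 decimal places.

-0.06%

Cumulative inflation factor: 1.050 × 1.0715 × 1.013 ≈ 1.13970.
Nominal growth factor: 1.13757. Real growth factor = 1.13757 / 1.13970 ≈ 0.99813.
Annualized: 0.99813^(1/3) − 1 ≈ -0.00062.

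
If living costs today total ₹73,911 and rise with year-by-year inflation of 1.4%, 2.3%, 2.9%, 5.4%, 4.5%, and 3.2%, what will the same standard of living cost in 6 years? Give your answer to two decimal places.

₹89,675.67

Cumulative price-level factor: 1.014 × 1.023 × 1.029 × 1.054 × 1.045 × 1.032 ≈ 1.2132926371.
The nominal amount required is ₹73,911 scaled up by that factor.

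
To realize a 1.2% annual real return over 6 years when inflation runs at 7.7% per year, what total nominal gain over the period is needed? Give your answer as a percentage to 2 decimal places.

67.64%

Required annual nominal rate: (1+1.2%)(1+7.7%) − 1 = 8.9924%.
Cumulative over 6 years: (1 + 0.089924)^6 − 1 ≈ 0.67640.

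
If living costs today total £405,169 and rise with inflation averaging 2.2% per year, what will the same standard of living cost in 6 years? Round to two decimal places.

Cumulative price-level factor: (1+2.2%)^6 ≈ 1.1394765049.
Multiplying £405,169 by the price-level factor gives the future nominal sum.

£461,680.56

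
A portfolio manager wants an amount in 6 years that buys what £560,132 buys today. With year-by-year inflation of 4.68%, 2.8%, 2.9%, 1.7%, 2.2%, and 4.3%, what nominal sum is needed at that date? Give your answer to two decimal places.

£672,386.13

Cumulative price-level factor: 1.0468 × 1.028 × 1.029 × 1.017 × 1.022 × 1.043 ≈ 1.2004065612.
Multiplying £560,132 by the price-level factor gives the future nominal sum.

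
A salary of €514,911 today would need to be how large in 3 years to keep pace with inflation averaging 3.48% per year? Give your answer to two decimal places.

€570,560.14

Cumulative price-level factor: (1+3.48%)^3 ≈ 1.1080752642.
The nominal amount required is €514,911 scaled up by that factor.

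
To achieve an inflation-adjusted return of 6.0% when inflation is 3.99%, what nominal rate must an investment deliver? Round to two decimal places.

10.23%

By the Fisher equation, 1 + r_nom = (1 + 6.0%)(1 + 3.99%) = 1.060 × 1.0399 = 1.102294.
So r_nom = 10.2294%.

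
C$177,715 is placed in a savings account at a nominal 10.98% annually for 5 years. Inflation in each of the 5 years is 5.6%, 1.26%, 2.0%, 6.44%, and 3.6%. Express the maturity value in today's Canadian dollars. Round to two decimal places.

Nominal value at maturity: C$177,715 × (1 + 10.98%)^5 ≈ C$299,190.42.
Price-level factor over 5 years: 1.056 × 1.0126 × 1.020 × 1.0644 × 1.036 ≈ 1.2027258195.
The maturity value deflated by that factor is the answer in today's purchasing power.

C$248,760.29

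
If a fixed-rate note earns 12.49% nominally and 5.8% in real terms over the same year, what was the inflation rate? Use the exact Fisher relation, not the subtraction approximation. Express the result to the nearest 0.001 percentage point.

From (1+r_nom) = (1+r_real)(1+π), we get 1+π = (1 + 12.49%)/(1 + 5.8%) = 1.1249/1.058 ≈ 1.06323.
So π ≈ 6.3233%.

6.323%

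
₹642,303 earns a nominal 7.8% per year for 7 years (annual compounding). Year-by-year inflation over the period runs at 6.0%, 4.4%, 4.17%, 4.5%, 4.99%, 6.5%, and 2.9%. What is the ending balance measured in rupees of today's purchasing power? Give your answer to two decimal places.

Nominal value at maturity: ₹642,303 × (1 + 7.8%)^7 ≈ ₹1,086,603.94.
Price-level factor over 7 years: 1.060 × 1.044 × 1.0417 × 1.045 × 1.0499 × 1.065 × 1.029 ≈ 1.3860478924.
The maturity value deflated by that factor is the answer in today's purchasing power.

₹783,958.44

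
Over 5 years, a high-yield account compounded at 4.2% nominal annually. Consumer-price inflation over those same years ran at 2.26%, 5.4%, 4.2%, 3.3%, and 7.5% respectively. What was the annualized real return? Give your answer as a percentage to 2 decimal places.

Cumulative inflation factor: 1.0226 × 1.054 × 1.042 × 1.033 × 1.075 ≈ 1.24716.
Nominal growth factor: 1.22840. Real growth factor = 1.22840 / 1.24716 ≈ 0.98495.
Annualized: 0.98495^(1/5) − 1 ≈ -0.00303.

-0.30%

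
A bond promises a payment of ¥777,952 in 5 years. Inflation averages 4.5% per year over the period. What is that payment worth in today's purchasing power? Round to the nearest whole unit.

¥624,268

Price-level factor over 5 years: (1 + 4.5%)^5 ≈ 1.2461819377.
Purchasing power today: ¥777,952 divided by that factor.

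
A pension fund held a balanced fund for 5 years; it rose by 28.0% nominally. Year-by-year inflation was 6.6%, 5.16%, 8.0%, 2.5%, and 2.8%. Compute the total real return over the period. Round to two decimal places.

0.34%

Cumulative inflation factor: 1.066 × 1.0516 × 1.080 × 1.025 × 1.028 ≈ 1.27570.
Nominal growth factor: 1.28000. Real growth factor = 1.28000 / 1.27570 ≈ 1.00337.
Total real return ≈ 0.3371%.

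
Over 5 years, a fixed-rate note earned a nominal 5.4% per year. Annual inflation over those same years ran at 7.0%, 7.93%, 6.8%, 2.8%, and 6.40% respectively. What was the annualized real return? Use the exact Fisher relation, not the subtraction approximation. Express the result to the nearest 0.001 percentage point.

-0.726%

Cumulative inflation factor: 1.070 × 1.0793 × 1.068 × 1.028 × 1.0640 ≈ 1.34906.
Nominal growth factor: 1.30078. Real growth factor = 1.30078 / 1.34906 ≈ 0.96421.
Annualized: 0.96421^(1/5) − 1 ≈ -0.00726.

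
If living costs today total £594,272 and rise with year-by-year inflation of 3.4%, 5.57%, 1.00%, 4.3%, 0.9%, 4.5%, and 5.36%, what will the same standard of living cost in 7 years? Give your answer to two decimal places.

Cumulative price-level factor: 1.034 × 1.0557 × 1.0100 × 1.043 × 1.009 × 1.045 × 1.0536 ≈ 1.2774677973.
Multiplying £594,272 by the price-level factor gives the future nominal sum.

£759,163.34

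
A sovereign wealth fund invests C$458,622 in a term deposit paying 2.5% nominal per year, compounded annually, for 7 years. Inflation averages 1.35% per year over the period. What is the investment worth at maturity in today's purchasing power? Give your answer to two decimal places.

C$496,313.02

Nominal value at maturity: C$458,622 × (1 + 2.5%)^7 ≈ C$545,157.44.
Price-level factor over 7 years: (1 + 1.35%)^7 ≈ 1.0984145351.
The maturity value deflated by that factor is the answer in today's purchasing power.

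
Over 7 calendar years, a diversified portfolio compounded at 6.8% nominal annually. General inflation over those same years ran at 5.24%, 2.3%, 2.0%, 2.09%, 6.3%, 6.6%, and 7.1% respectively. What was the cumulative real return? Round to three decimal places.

Cumulative inflation factor: 1.0524 × 1.023 × 1.020 × 1.0209 × 1.063 × 1.066 × 1.071 ≈ 1.36057.
Nominal growth factor: 1.58489. Real growth factor = 1.58489 / 1.36057 ≈ 1.16487.
Total real return ≈ 16.4874%.

16.487%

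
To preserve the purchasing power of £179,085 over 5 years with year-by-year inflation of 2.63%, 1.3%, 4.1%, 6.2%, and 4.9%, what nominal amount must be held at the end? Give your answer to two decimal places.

£215,920.42

Cumulative price-level factor: 1.0263 × 1.013 × 1.041 × 1.062 × 1.049 ≈ 1.2056868069.
Multiplying £179,085 by the price-level factor gives the future nominal sum.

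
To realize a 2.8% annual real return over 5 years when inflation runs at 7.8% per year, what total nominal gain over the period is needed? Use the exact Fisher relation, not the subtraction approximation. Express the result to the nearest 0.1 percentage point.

Required annual nominal rate: (1+2.8%)(1+7.8%) − 1 = 10.8184%.
Cumulative over 5 years: (1 + 0.108184)^5 − 1 ≈ 0.67132.

67.1%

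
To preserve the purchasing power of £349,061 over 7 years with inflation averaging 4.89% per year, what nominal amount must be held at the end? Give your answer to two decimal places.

Cumulative price-level factor: (1+4.89%)^7 ≈ 1.3968140600.
The nominal amount required is £349,061 scaled up by that factor.

£487,573.31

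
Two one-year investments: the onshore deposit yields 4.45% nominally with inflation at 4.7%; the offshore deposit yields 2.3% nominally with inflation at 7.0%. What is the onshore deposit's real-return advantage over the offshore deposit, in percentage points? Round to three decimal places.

The onshore deposit real return: 1.0445/1.047 − 1 = -0.2388%.
The offshore deposit real return: 1.023/1.070 − 1 = -4.3925%.
Difference: -0.2388 − (-4.3925) = 4.1537 pp.

4.154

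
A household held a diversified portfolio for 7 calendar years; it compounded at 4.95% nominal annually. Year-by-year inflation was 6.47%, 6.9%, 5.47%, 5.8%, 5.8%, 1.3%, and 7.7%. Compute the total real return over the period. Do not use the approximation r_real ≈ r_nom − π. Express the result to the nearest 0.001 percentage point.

-4.336%

Cumulative inflation factor: 1.0647 × 1.069 × 1.0547 × 1.058 × 1.058 × 1.013 × 1.077 ≈ 1.46599.
Nominal growth factor: 1.40242. Real growth factor = 1.40242 / 1.46599 ≈ 0.95664.
Total real return ≈ -4.3364%.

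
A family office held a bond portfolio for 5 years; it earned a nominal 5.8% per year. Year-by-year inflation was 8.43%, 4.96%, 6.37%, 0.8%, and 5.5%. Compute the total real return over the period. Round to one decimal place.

3.0%

Cumulative inflation factor: 1.0843 × 1.0496 × 1.0637 × 1.008 × 1.055 ≈ 1.28738.
Nominal growth factor: 1.32565. Real growth factor = 1.32565 / 1.28738 ≈ 1.02973.
Total real return ≈ 2.9729%.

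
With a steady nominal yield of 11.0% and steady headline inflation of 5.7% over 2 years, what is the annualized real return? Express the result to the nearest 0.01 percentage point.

With constant rates the annual real return is the same each year: (1+11.0%)/(1+5.7%) − 1 = 0.05014.

5.01%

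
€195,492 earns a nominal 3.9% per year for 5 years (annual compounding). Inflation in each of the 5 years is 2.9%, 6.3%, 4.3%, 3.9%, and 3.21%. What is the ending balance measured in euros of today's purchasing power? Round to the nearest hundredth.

€193,480.17

Nominal value at maturity: €195,492 × (1 + 3.9%)^5 ≈ €236,704.62.
Price-level factor over 5 years: 1.029 × 1.063 × 1.043 × 1.039 × 1.0321 ≈ 1.2234050626.
Dividing the nominal maturity value by the price-level factor gives the value in today's money.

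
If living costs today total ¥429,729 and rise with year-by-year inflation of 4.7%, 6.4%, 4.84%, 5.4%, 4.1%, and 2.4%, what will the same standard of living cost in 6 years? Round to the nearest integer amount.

¥563,899

Cumulative price-level factor: 1.047 × 1.064 × 1.0484 × 1.054 × 1.041 × 1.024 ≈ 1.3122198980.
The nominal amount required is ¥429,729 scaled up by that factor.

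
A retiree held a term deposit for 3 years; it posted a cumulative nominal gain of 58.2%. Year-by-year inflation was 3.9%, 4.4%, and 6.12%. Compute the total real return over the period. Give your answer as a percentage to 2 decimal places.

Cumulative inflation factor: 1.039 × 1.044 × 1.0612 ≈ 1.15110.
Nominal growth factor: 1.58200. Real growth factor = 1.58200 / 1.15110 ≈ 1.37434.
Total real return ≈ 37.4337%.

37.43%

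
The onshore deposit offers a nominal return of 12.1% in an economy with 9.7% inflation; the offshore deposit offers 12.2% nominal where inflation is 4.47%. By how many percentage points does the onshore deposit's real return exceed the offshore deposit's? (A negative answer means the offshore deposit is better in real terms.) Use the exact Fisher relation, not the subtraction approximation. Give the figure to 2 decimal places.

The onshore deposit real return: 1.121/1.097 − 1 = 2.188%.
The offshore deposit real return: 1.122/1.0447 − 1 = 7.399%.
Difference: 2.188 − 7.399 = -5.211 pp.

-5.21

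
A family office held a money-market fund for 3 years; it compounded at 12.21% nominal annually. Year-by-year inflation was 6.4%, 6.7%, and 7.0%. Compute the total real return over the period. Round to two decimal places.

16.31%

Cumulative inflation factor: 1.064 × 1.067 × 1.070 ≈ 1.21476.
Nominal growth factor: 1.41285. Real growth factor = 1.41285 / 1.21476 ≈ 1.16307.
Total real return ≈ 16.3067%.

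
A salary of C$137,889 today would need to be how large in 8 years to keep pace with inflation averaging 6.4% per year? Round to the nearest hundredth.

C$226,497.10

Cumulative price-level factor: (1+6.4%)^8 ≈ 1.6426045583.
Multiplying C$137,889 by the price-level factor gives the future nominal sum.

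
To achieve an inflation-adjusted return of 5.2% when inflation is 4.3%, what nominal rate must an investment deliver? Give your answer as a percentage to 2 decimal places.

By the Fisher equation, 1 + r_nom = (1 + 5.2%)(1 + 4.3%) = 1.052 × 1.043 = 1.097236.
So r_nom = 9.7236%.

9.72%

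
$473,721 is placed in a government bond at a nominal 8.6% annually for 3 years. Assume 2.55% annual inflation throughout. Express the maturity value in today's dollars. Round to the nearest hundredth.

Nominal value at maturity: $473,721 × (1 + 8.6%)^3 ≈ $606,753.25.
Price-level factor over 3 years: (1 + 2.55%)^3 ≈ 1.0784673314.
Dividing the nominal maturity value by the price-level factor gives the value in today's money.

$562,606.98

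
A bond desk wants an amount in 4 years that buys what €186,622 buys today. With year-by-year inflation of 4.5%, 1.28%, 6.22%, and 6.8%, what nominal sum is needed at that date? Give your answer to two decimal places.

Cumulative price-level factor: 1.045 × 1.0128 × 1.0622 × 1.068 ≈ 1.2006530623.
Multiplying €186,622 by the price-level factor gives the future nominal sum.

€224,068.28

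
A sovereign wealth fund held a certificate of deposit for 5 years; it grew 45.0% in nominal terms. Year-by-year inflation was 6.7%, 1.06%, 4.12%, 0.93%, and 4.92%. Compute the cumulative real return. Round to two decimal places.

21.96%

Cumulative inflation factor: 1.067 × 1.0106 × 1.0412 × 1.0093 × 1.0492 ≈ 1.18893.
Nominal growth factor: 1.45000. Real growth factor = 1.45000 / 1.18893 ≈ 1.21958.
Total real return ≈ 21.9584%.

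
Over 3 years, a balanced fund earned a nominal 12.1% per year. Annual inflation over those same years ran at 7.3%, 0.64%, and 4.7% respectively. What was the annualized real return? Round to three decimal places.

Cumulative inflation factor: 1.073 × 1.0064 × 1.047 ≈ 1.13062.
Nominal growth factor: 1.40869. Real growth factor = 1.40869 / 1.13062 ≈ 1.24595.
Annualized: 1.24595^(1/3) − 1 ≈ 0.07605.

7.605%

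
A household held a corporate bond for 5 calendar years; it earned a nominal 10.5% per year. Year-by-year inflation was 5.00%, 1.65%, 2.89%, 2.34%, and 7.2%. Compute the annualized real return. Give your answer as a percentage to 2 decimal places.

6.46%

Cumulative inflation factor: 1.0500 × 1.0165 × 1.0289 × 1.0234 × 1.072 ≈ 1.20479.
Nominal growth factor: 1.64745. Real growth factor = 1.64745 / 1.20479 ≈ 1.36742.
Annualized: 1.36742^(1/5) − 1 ≈ 0.06458.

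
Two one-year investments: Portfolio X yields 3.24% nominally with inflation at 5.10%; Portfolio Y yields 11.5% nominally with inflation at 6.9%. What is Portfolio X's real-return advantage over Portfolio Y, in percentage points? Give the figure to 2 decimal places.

-6.07

Portfolio X real return: 1.0324/1.0510 − 1 = -1.770%.
Portfolio Y real return: 1.115/1.069 − 1 = 4.303%.
Difference: -1.770 − 4.303 = -6.073 pp.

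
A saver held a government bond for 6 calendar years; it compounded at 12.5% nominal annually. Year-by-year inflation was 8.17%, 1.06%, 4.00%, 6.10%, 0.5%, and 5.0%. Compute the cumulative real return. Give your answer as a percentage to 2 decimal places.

59.27%

Cumulative inflation factor: 1.0817 × 1.0106 × 1.0400 × 1.0610 × 1.005 × 1.050 ≈ 1.27289.
Nominal growth factor: 2.02729. Real growth factor = 2.02729 / 1.27289 ≈ 1.59267.
Total real return ≈ 59.2667%.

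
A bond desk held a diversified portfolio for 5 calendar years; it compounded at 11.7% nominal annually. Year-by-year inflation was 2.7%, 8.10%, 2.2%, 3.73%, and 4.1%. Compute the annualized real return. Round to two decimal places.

7.25%

Cumulative inflation factor: 1.027 × 1.0810 × 1.022 × 1.0373 × 1.041 ≈ 1.22519.
Nominal growth factor: 1.73886. Real growth factor = 1.73886 / 1.22519 ≈ 1.41927.
Annualized: 1.41927^(1/5) − 1 ≈ 0.07254.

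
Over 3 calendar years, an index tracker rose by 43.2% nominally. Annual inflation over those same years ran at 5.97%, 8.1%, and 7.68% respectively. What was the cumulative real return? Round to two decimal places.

16.09%

Cumulative inflation factor: 1.0597 × 1.081 × 1.0768 ≈ 1.23351.
Nominal growth factor: 1.43200. Real growth factor = 1.43200 / 1.23351 ≈ 1.16091.
Total real return ≈ 16.0912%.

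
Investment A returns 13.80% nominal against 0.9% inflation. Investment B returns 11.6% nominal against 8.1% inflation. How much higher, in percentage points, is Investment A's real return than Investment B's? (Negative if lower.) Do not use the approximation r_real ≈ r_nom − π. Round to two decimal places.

Investment A real return: 1.1380/1.009 − 1 = 12.785%.
Investment B real return: 1.116/1.081 − 1 = 3.238%.
Difference: 12.785 − 3.238 = 9.547 pp.

9.55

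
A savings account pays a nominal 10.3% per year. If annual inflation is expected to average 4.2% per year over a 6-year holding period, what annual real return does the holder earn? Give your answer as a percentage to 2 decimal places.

5.85%

With constant rates the annual real return is the same each year: (1+10.3%)/(1+4.2%) − 1 = 0.05854.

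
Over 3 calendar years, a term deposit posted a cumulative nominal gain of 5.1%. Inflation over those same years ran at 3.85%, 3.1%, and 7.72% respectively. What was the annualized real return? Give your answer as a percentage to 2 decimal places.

-3.05%

Cumulative inflation factor: 1.0385 × 1.031 × 1.0772 ≈ 1.15335.
Nominal growth factor: 1.05100. Real growth factor = 1.05100 / 1.15335 ≈ 0.91126.
Annualized: 0.91126^(1/3) − 1 ≈ -0.03050.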